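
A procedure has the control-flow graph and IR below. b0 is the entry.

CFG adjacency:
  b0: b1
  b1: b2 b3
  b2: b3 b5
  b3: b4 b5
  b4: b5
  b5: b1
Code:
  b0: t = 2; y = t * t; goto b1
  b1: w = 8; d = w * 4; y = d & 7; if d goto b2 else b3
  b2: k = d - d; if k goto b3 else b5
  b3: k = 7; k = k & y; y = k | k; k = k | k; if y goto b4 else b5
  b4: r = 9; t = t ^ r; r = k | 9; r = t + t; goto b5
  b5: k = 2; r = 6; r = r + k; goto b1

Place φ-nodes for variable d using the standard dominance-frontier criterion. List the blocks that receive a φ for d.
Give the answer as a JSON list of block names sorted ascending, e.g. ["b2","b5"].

Answer: ["b1"]

Derivation:
idom tree: b1←b0 b2←b1 b3←b1 b4←b3 b5←b1
Join-block Dom:
  b1: preds {b0,b5}: {b0} ∩ {b0,b1,b5} = {b0}; idom=b0
  b3: preds {b1,b2}: {b0,b1} ∩ {b0,b1,b2} = {b0,b1}; idom=b1
  b5: preds {b2,b3,b4}: {b0,b1,b2} ∩ {b0,b1,b3} ∩ {b0,b1,b3,b4} = {b0,b1}; idom=b1

DF derivation:
  b1←b0: walk · to b0
  b1←b5: walk b5→b1 to b0
  b3←b1: walk · to b1
  b3←b2: walk b2 to b1
  b5←b2: walk b2 to b1
  b5←b3: walk b3 to b1
  b5←b4: walk b4→b3 to b1
  b0 → ∅
  b1 → {b1}
  b2 → {b3,b5}
  b3 → {b5}
  b4 → {b5}
  b5 → {b1}

φ for d: defs {b1}
  DF⁺ = {b1}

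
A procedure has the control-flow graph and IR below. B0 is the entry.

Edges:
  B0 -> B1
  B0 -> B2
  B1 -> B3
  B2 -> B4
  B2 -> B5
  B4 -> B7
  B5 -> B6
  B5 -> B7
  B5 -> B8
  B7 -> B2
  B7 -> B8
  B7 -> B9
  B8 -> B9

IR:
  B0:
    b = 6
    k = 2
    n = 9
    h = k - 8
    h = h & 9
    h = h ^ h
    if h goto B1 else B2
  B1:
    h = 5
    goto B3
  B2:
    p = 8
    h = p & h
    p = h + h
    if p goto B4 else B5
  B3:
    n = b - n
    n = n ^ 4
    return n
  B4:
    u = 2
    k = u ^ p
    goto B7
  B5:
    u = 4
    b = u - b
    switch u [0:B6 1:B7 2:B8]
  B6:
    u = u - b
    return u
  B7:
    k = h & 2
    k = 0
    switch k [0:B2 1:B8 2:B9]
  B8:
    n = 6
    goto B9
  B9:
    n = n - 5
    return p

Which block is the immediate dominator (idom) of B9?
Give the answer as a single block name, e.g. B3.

Answer: B2

Working:
idom tree: B1←B0 B2←B0 B3←B1 B4←B2 B5←B2 B6←B5 B7←B2 B8←B2 B9←B2
Join-block Dom:
  B2: preds {B0,B7}: {B0} ∩ {B0,B2,B7} = {B0}; idom=B0
  B7: preds {B4,B5}: {B0,B2,B4} ∩ {B0,B2,B5} = {B0,B2}; idom=B2
  B8: preds {B5,B7}: {B0,B2,B5} ∩ {B0,B2,B7} = {B0,B2}; idom=B2
  B9: preds {B7,B8}: {B0,B2,B7} ∩ {B0,B2,B8} = {B0,B2}; idom=B2

idom(B9) = B2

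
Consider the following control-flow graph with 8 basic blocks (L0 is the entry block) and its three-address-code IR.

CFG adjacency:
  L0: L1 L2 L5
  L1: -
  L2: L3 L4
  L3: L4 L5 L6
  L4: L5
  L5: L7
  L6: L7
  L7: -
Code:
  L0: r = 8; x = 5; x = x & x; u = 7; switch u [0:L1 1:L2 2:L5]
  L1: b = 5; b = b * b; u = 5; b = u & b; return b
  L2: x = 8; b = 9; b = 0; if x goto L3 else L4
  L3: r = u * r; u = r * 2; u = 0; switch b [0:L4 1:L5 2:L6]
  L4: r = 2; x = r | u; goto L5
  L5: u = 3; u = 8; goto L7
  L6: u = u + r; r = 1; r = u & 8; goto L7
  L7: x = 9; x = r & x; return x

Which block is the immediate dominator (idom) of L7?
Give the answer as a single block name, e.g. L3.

Answer: L0

Working:
idom tree: L1←L0 L2←L0 L3←L2 L4←L2 L5←L0 L6←L3 L7←L0
Dom∩ at merges:
  L4: preds {L2,L3}: {L0,L2} ∩ {L0,L2,L3} = {L0,L2}; idom=L2
  L5: preds {L0,L3,L4}: {L0} ∩ {L0,L2,L3} ∩ {L0,L2,L4} = {L0}; idom=L0
  L7: preds {L5,L6}: {L0,L5} ∩ {L0,L2,L3,L6} = {L0}; idom=L0

idom(L7) = L0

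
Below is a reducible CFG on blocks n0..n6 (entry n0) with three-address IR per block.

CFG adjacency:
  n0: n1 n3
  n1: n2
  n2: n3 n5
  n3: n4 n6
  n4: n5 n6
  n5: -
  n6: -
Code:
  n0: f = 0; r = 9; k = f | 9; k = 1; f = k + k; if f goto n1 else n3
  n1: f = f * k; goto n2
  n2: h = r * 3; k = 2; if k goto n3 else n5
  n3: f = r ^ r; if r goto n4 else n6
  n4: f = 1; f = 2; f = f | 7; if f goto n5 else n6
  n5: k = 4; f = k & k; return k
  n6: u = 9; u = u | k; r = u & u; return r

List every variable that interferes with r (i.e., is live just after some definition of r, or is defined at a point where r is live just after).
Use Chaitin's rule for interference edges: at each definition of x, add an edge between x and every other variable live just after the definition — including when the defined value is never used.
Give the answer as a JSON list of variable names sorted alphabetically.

Answer: ["f", "h", "k"]

Working:
def/use:
  n0: def={f,k,r} ue=∅
  n1: def={f} ue={f,k}
  n2: def={h,k} ue={r}
  n3: def={f} ue={r}
  n4: def={f} ue=∅
  n5: def={f,k} ue=∅
  n6: def={r,u} ue={k}

Live sets:
  n0 li=∅ lo={f,k,r}
  n1 li={f,k,r} lo={r}
  n2 li={r} lo={k,r}
  n3 li={k,r} lo={k}
  n4 li={k} lo={k}
  n5 li=∅ lo=∅
  n6 li={k} lo=∅

Interfere edges:
  f↔{k,r}
  h↔{r}
  k↔{f,r,u}
  r↔{f,h,k}
  u↔{k}

N(r) = ["f", "h", "k"]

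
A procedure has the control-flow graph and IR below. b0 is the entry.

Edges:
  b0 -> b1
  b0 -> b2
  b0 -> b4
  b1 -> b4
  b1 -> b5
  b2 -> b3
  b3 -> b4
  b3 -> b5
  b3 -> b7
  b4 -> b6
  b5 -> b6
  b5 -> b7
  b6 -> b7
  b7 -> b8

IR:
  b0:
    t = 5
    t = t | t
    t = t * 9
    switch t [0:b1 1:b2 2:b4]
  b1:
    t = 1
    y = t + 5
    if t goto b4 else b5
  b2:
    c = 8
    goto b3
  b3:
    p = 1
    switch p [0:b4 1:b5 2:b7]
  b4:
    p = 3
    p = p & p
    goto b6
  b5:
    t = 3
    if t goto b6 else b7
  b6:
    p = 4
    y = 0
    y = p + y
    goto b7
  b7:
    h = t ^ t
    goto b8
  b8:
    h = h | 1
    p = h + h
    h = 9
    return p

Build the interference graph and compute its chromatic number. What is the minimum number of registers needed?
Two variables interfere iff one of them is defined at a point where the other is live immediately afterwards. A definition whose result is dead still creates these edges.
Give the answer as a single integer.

Answer: 3

Derivation:
Per-block:
  b0: {t} / ∅
  b1: {t,y} / ∅
  b2: {c} / ∅
  b3: {p} / ∅
  b4: {p} / ∅
  b5: {t} / ∅
  b6: {p,y} / ∅
  b7: {h} / {t}
  b8: {h,p} / {h}

Backward fixpoint:
  b0: in=∅ out={t}
  b1: in=∅ out={t}
  b2: in={t} out={t}
  b3: in={t} out={t}
  b4: in={t} out={t}
  b5: in=∅ out={t}
  b6: in={t} out={t}
  b7: in={t} out={h}
  b8: in={h} out=∅

Interfere edges:
  c↔{t}
  h↔{p}
  p↔{h,t,y}
  t↔{c,p,y}
  y↔{p,t}

Colouring:
  lower bound: {p,t,y} mutually conflict ⇒ χ ≥ 3
  3-colouring: r0={c,p}  r1={h,t}  r2={y}
  χ = 3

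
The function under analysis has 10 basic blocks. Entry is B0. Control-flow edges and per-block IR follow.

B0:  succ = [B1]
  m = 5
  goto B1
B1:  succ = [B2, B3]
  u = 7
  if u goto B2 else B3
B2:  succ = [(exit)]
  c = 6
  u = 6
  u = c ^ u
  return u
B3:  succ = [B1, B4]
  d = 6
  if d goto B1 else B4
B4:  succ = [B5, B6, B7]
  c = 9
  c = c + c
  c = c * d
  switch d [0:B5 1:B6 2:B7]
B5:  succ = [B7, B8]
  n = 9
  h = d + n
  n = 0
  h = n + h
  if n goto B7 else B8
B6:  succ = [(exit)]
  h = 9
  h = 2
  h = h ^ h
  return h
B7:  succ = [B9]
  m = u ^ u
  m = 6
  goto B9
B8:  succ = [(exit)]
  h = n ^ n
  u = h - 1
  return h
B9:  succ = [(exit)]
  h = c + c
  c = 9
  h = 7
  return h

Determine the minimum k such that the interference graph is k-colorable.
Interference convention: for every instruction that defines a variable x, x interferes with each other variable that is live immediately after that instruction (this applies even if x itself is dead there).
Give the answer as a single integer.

Answer: 4

Analysis:
def/use:
  B0 def {m} use ∅
  B1 def {u} use ∅
  B2 def {c,u} use ∅
  B3 def {d} use ∅
  B4 def {c} use {d}
  B5 def {h,n} use {d}
  B6 def {h} use ∅
  B7 def {m} use {u}
  B8 def {h,u} use {n}
  B9 def {c,h} use {c}

Backward fixpoint:
  B0 li=∅ lo=∅
  B1 li=∅ lo={u}
  B2 li=∅ lo=∅
  B3 li={u} lo={d,u}
  B4 li={d,u} lo={c,d,u}
  B5 li={c,d,u} lo={c,n,u}
  B6 li=∅ lo=∅
  B7 li={c,u} lo={c}
  B8 li={n} lo=∅
  B9 li={c} lo=∅

Interference:
  c — {d,h,m,n,u}
  d — {c,n,u}
  h — {c,n,u}
  m — {c}
  n — {c,d,h,u}
  u — {c,d,h,n}

Colouring:
  {c,d,n,u} pairwise interfere (4-clique) ⇒ χ ≥ 4
  assign c→r0 d→r3 h→r3 m→r1 n→r1 u→r2 — no edge inside a register ⇒ χ ≤ 4
  χ = 4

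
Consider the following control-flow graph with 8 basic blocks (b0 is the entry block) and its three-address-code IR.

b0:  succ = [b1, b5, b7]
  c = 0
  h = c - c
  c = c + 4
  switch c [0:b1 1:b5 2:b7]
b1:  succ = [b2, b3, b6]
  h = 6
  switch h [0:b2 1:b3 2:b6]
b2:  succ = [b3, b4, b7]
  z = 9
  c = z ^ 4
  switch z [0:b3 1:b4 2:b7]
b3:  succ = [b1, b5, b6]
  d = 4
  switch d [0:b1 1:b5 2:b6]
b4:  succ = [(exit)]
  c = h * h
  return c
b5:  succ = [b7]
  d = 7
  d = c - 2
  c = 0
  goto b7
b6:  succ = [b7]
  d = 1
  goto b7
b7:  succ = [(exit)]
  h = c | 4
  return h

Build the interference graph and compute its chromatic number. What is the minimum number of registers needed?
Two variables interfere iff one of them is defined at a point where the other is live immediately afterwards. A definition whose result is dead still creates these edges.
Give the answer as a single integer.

Answer: 3

Working:
Block summaries:
  b0: def={c,h} ue=∅
  b1: def={h} ue=∅
  b2: def={c,z} ue=∅
  b3: def={d} ue=∅
  b4: def={c} ue={h}
  b5: def={c,d} ue={c}
  b6: def={d} ue=∅
  b7: def={h} ue={c}

Backward fixpoint:
  b0 li=∅ lo={c}
  b1 li={c} lo={c,h}
  b2 li={h} lo={c,h}
  b3 li={c} lo={c}
  b4 li={h} lo=∅
  b5 li={c} lo={c}
  b6 li={c} lo={c}
  b7 li={c} lo=∅

Conflict graph:
  c — {d,h,z}
  d — {c}
  h — {c,z}
  z — {c,h}

Chromatic number:
  {c,h,z} pairwise interfere (3-clique) ⇒ χ ≥ 3
  3-colouring: r0={c}  r1={d,h}  r2={z}
  χ = 3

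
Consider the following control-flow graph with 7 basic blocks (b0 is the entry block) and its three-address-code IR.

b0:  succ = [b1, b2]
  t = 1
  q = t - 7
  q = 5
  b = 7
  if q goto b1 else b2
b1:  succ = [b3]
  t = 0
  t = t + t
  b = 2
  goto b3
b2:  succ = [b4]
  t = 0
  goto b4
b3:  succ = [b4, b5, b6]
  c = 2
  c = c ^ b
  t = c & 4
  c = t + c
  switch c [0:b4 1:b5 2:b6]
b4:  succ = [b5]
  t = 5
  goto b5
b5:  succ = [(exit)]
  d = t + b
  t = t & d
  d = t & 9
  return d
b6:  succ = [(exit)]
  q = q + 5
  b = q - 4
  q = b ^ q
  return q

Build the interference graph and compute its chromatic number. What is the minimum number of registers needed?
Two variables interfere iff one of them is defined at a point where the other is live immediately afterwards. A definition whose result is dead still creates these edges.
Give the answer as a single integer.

Block summaries:
  b0: {b,q,t} / ∅
  b1: {b,t} / ∅
  b2: {t} / ∅
  b3: {c,t} / {b}
  b4: {t} / ∅
  b5: {d,t} / {b,t}
  b6: {b,q} / {q}

Backward fixpoint:
  b0: in=∅ out={b,q}
  b1: in={q} out={b,q}
  b2: in={b} out={b}
  b3: in={b,q} out={b,q,t}
  b4: in={b} out={b,t}
  b5: in={b,t} out=∅
  b6: in={q} out=∅

Conflict graph:
  b — {c,q,t}
  c — {b,q,t}
  d — {t}
  q — {b,c,t}
  t — {b,c,d,q}

Registers:
  lower bound: {b,c,q,t} mutually conflict ⇒ χ ≥ 4
  4-colouring: c0={t}  c1={b,d}  c2={c}  c3={q}
  χ = 4

Answer: 4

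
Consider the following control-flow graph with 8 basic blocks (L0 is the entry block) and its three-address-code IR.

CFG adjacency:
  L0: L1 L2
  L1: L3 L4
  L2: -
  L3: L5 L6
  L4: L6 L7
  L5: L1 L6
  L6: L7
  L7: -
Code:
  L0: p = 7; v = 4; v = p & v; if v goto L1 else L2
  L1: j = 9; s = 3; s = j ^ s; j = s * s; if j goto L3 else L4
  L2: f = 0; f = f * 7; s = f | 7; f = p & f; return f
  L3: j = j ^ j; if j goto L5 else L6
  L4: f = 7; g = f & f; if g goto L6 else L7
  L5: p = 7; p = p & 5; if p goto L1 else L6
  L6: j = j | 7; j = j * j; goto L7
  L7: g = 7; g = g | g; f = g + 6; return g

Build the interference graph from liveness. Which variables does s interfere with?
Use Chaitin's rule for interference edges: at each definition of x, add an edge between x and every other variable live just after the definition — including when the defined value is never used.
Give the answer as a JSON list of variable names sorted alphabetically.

Answer: ["f", "j", "p"]

Derivation:
Per-block:
  L0 def {p,v} use ∅
  L1 def {j,s} use ∅
  L2 def {f,s} use {p}
  L3 def {j} use {j}
  L4 def {f,g} use ∅
  L5 def {p} use ∅
  L6 def {j} use {j}
  L7 def {f,g} use ∅

Liveness:
  L0 li=∅ lo={p}
  L1 li=∅ lo={j}
  L2 li={p} lo=∅
  L3 li={j} lo={j}
  L4 li={j} lo={j}
  L5 li={j} lo={j}
  L6 li={j} lo=∅
  L7 li=∅ lo=∅

Interfere edges:
  f: {g,j,p,s}
  g: {f,j}
  j: {f,g,p,s}
  p: {f,j,s,v}
  s: {f,j,p}
  v: {p}

N(s) = ["f", "j", "p"]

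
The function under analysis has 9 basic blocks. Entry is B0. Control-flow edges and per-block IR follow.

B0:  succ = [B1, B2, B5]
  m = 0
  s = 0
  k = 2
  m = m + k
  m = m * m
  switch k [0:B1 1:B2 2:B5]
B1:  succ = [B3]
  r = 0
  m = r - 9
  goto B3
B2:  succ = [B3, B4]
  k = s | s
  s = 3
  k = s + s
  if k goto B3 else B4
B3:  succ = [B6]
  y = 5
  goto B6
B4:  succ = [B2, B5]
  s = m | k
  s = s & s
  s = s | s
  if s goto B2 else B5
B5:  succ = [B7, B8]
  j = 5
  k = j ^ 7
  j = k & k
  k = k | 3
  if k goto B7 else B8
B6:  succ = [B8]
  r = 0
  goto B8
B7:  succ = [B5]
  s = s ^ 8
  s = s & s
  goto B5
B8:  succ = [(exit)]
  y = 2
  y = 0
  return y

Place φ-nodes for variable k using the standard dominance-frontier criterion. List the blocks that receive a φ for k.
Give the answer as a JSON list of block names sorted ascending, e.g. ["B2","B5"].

Answer: ["B2", "B3", "B5", "B8"]

Working:
idom tree: B1←B0 B2←B0 B3←B0 B4←B2 B5←B0 B6←B3 B7←B5 B8←B0
Dom at joins:
  B2: preds {B0,B4}: {B0} ∩ {B0,B2,B4} = {B0}; idom=B0
  B3: preds {B1,B2}: {B0,B1} ∩ {B0,B2} = {B0}; idom=B0
  B5: preds {B0,B4,B7}: {B0} ∩ {B0,B2,B4} ∩ {B0,B5,B7} = {B0}; idom=B0
  B8: preds {B5,B6}: {B0,B5} ∩ {B0,B3,B6} = {B0}; idom=B0

DF derivation:
  join B2 pred B0: · stop@B0
  join B2 pred B4: B4→B2 stop@B0
  join B3 pred B1: B1 stop@B0
  join B3 pred B2: B2 stop@B0
  join B5 pred B0: · stop@B0
  join B5 pred B4: B4→B2 stop@B0
  join B5 pred B7: B7→B5 stop@B0
  join B8 pred B5: B5 stop@B0
  join B8 pred B6: B6→B3 stop@B0
  DF(B0)=∅
  DF(B1)={B3}
  DF(B2)={B2,B3,B5}
  DF(B3)={B8}
  DF(B4)={B2,B5}
  DF(B5)={B5,B8}
  DF(B6)={B8}
  DF(B7)={B5}
  DF(B8)=∅

φ for k: defs {B0,B2,B5}
  DF⁺ = {B2,B3,B5,B8}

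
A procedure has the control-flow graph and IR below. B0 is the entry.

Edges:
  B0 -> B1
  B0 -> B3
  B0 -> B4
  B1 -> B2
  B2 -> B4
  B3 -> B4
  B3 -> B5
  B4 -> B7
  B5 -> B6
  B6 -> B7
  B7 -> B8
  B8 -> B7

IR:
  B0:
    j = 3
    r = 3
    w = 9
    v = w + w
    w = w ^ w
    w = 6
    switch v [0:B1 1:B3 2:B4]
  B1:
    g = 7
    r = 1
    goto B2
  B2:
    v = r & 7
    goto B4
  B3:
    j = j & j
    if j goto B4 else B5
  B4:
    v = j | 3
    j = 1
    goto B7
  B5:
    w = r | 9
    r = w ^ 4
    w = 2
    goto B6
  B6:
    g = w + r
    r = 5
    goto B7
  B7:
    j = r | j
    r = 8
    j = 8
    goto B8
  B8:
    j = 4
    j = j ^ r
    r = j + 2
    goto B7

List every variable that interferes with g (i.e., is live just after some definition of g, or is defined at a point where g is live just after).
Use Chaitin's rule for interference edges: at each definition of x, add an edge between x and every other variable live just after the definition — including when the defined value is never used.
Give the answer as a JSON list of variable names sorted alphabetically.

def/use:
  B0 def {j,r,v,w} use ∅
  B1 def {g,r} use ∅
  B2 def {v} use {r}
  B3 def {j} use {j}
  B4 def {j,v} use {j}
  B5 def {r,w} use {r}
  B6 def {g,r} use {r,w}
  B7 def {j,r} use {j,r}
  B8 def {j,r} use {r}

Live sets:
  B0: in=∅ out={j,r}
  B1: in={j} out={j,r}
  B2: in={j,r} out={j,r}
  B3: in={j,r} out={j,r}
  B4: in={j,r} out={j,r}
  B5: in={j,r} out={j,r,w}
  B6: in={j,r,w} out={j,r}
  B7: in={j,r} out={r}
  B8: in={r} out={j,r}

Interference:
  g — {j}
  j — {g,r,v,w}
  r — {j,v,w}
  v — {j,r,w}
  w — {j,r,v}

N(g) = ["j"]

Answer: ["j"]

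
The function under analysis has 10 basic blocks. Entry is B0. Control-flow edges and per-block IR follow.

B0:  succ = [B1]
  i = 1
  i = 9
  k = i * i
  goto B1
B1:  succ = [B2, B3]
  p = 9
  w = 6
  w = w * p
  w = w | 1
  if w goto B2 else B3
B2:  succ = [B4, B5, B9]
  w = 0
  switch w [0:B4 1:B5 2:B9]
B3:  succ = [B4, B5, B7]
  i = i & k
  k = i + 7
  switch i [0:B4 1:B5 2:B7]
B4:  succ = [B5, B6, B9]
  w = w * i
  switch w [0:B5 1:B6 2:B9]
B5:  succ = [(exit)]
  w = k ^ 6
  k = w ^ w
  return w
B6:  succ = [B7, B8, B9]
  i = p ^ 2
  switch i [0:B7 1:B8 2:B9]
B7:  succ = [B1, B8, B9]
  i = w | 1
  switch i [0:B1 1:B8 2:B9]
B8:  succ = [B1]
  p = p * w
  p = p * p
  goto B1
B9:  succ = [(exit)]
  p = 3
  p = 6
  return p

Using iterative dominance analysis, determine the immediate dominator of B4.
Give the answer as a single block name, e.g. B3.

Answer: B1

Analysis:
idom tree: B1←B0 B2←B1 B3←B1 B4←B1 B5←B1 B6←B4 B7←B1 B8←B1 B9←B1
Join-block Dom:
  B1: preds {B0,B7,B8}: {B0} ∩ {B0,B1,B7} ∩ {B0,B1,B8} = {B0}; idom=B0
  B4: preds {B2,B3}: {B0,B1,B2} ∩ {B0,B1,B3} = {B0,B1}; idom=B1
  B5: preds {B2,B3,B4}: {B0,B1,B2} ∩ {B0,B1,B3} ∩ {B0,B1,B4} = {B0,B1}; idom=B1
  B7: preds {B3,B6}: {B0,B1,B3} ∩ {B0,B1,B4,B6} = {B0,B1}; idom=B1
  B8: preds {B6,B7}: {B0,B1,B4,B6} ∩ {B0,B1,B7} = {B0,B1}; idom=B1
  B9: preds {B2,B4,B6,B7}: {B0,B1,B2} ∩ {B0,B1,B4} ∩ {B0,B1,B4,B6} ∩ {B0,B1,B7} = {B0,B1}; idom=B1

idom(B4) = B1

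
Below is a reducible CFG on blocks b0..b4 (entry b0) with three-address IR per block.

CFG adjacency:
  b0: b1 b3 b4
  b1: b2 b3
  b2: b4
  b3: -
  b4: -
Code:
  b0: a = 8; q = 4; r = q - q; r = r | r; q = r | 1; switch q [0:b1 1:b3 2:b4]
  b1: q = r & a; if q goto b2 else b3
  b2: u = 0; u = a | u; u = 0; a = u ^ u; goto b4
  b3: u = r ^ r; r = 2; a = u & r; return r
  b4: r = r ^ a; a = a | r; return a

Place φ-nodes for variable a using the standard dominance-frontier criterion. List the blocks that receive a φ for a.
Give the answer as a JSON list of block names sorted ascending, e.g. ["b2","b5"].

idom tree: b1←b0 b2←b1 b3←b0 b4←b0
Dom at joins:
  b3: preds {b0,b1}: {b0} ∩ {b0,b1} = {b0}; idom=b0
  b4: preds {b0,b2}: {b0} ∩ {b0,b1,b2} = {b0}; idom=b0

DF walk-up:
  b3←b0: walk · to b0
  b3←b1: walk b1 to b0
  b4←b0: walk · to b0
  b4←b2: walk b2→b1 to b0
  b0 → ∅
  b1 → {b3,b4}
  b2 → {b4}
  b3 → ∅
  b4 → ∅

φ for a: defs {b0,b2,b3,b4}
  DF⁺ = {b4}

Answer: ["b4"]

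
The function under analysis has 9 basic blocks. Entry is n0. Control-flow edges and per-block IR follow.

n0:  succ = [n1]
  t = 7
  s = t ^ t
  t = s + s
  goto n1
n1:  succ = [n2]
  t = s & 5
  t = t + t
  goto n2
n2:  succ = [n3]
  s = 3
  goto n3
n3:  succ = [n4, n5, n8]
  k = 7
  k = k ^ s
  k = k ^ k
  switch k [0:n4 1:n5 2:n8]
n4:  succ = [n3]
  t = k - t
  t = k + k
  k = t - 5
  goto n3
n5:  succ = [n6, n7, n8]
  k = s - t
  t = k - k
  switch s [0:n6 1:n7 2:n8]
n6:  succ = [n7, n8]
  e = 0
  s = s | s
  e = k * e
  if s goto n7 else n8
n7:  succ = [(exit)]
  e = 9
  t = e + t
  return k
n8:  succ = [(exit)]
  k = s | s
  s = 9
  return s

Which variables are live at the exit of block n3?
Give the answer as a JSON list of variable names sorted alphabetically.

Answer: ["k", "s", "t"]

Working:
def/use:
  n0: def={s,t} ue=∅
  n1: def={t} ue={s}
  n2: def={s} ue=∅
  n3: def={k} ue={s}
  n4: def={k,t} ue={k,t}
  n5: def={k,t} ue={s,t}
  n6: def={e,s} ue={k,s}
  n7: def={e,t} ue={k,t}
  n8: def={k,s} ue={s}

Backward fixpoint:
  n0: in=∅ out={s}
  n1: in={s} out={t}
  n2: in={t} out={s,t}
  n3: in={s,t} out={k,s,t}
  n4: in={k,s,t} out={s,t}
  n5: in={s,t} out={k,s,t}
  n6: in={k,s,t} out={k,s,t}
  n7: in={k,t} out=∅
  n8: in={s} out=∅

live-out(n3) = ["k", "s", "t"]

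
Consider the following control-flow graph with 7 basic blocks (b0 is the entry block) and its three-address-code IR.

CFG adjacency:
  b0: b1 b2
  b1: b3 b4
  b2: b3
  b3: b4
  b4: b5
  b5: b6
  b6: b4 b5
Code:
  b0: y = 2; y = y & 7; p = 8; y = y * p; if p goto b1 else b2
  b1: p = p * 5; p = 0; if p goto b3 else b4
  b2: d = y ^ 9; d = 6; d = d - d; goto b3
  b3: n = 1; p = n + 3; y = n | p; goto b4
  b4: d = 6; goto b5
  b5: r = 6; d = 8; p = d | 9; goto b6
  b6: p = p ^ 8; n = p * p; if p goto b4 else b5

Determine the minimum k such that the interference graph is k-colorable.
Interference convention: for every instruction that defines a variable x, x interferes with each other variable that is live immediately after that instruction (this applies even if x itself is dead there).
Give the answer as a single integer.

def/use:
  b0 def {p,y} use ∅
  b1 def {p} use {p}
  b2 def {d} use {y}
  b3 def {n,p,y} use ∅
  b4 def {d} use ∅
  b5 def {d,p,r} use ∅
  b6 def {n,p} use {p}

Backward fixpoint:
  b0 li=∅ lo={p,y}
  b1 li={p} lo=∅
  b2 li={y} lo=∅
  b3 li=∅ lo=∅
  b4 li=∅ lo=∅
  b5 li=∅ lo={p}
  b6 li={p} lo=∅

Interference:
  d — ∅
  n — {p}
  p — {n,y}
  r — ∅
  y — {p}

Chromatic number:
  lower bound: {n,p} mutually conflict ⇒ χ ≥ 2
  2-colouring: c0={d,p,r}  c1={n,y}
  χ = 2

Answer: 2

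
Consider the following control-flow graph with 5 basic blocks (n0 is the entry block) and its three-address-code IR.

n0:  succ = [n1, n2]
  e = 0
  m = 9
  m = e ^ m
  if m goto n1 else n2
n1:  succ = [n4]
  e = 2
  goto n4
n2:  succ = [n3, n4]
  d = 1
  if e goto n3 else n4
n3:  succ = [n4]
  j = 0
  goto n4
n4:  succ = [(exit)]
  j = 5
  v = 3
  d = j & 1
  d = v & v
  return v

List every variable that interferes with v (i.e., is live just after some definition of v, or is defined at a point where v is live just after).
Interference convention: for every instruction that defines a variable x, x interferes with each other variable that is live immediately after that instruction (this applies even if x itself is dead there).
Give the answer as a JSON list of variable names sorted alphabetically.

Answer: ["d", "j"]

Derivation:
Block summaries:
  n0: def={e,m} ue=∅
  n1: def={e} ue=∅
  n2: def={d} ue={e}
  n3: def={j} ue=∅
  n4: def={d,j,v} ue=∅

Live sets:
  n0: in=∅ out={e}
  n1: in=∅ out=∅
  n2: in={e} out=∅
  n3: in=∅ out=∅
  n4: in=∅ out=∅

Interfere edges:
  d — {e,v}
  e — {d,m}
  j — {v}
  m — {e}
  v — {d,j}

N(v) = ["d", "j"]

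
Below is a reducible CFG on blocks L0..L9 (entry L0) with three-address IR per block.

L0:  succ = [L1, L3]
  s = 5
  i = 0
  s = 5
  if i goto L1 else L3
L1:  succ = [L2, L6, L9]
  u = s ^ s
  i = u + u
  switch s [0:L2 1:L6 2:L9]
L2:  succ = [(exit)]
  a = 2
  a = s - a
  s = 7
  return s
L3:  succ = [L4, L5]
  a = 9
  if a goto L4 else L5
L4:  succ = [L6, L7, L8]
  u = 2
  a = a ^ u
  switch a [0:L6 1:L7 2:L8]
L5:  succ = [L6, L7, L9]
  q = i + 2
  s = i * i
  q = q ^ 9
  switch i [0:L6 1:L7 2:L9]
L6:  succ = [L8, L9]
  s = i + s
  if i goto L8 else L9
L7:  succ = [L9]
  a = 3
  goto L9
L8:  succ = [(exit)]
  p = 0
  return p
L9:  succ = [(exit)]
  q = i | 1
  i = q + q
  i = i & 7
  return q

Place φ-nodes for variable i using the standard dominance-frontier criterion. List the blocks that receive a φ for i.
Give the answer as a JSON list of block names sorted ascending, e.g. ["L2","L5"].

idom tree: L1←L0 L2←L1 L3←L0 L4←L3 L5←L3 L6←L0 L7←L3 L8←L0 L9←L0
Dom at joins:
  L6: preds {L1,L4,L5}: {L0,L1} ∩ {L0,L3,L4} ∩ {L0,L3,L5} = {L0}; idom=L0
  L7: preds {L4,L5}: {L0,L3,L4} ∩ {L0,L3,L5} = {L0,L3}; idom=L3
  L8: preds {L4,L6}: {L0,L3,L4} ∩ {L0,L6} = {L0}; idom=L0
  L9: preds {L1,L5,L6,L7}: {L0,L1} ∩ {L0,L3,L5} ∩ {L0,L6} ∩ {L0,L3,L7} = {L0}; idom=L0

DF walk-up:
  join L6 pred L1: L1 stop@L0
  join L6 pred L4: L4→L3 stop@L0
  join L6 pred L5: L5→L3 stop@L0
  join L7 pred L4: L4 stop@L3
  join L7 pred L5: L5 stop@L3
  join L8 pred L4: L4→L3 stop@L0
  join L8 pred L6: L6 stop@L0
  join L9 pred L1: L1 stop@L0
  join L9 pred L5: L5→L3 stop@L0
  join L9 pred L6: L6 stop@L0
  join L9 pred L7: L7→L3 stop@L0
  L0 → ∅
  L1 → {L6,L9}
  L2 → ∅
  L3 → {L6,L8,L9}
  L4 → {L6,L7,L8}
  L5 → {L6,L7,L9}
  L6 → {L8,L9}
  L7 → {L9}
  L8 → ∅
  L9 → ∅

φ for i: defs {L0,L1,L9}
  DF⁺ = {L6,L8,L9}

Answer: ["L6", "L8", "L9"]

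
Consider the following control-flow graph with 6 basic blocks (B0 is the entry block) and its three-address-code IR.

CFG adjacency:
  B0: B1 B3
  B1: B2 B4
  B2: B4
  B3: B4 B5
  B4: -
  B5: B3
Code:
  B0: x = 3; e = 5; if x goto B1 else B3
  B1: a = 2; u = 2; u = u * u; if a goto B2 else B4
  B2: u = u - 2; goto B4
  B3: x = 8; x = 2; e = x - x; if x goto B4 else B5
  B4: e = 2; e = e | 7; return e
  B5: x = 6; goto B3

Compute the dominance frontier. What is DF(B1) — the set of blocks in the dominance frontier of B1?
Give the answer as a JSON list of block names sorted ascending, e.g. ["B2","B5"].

Answer: ["B4"]

Working:
idom tree: B1←B0 B2←B1 B3←B0 B4←B0 B5←B3
Dom∩ at merges:
  B3: preds {B0,B5}: {B0} ∩ {B0,B3,B5} = {B0}; idom=B0
  B4: preds {B1,B2,B3}: {B0,B1} ∩ {B0,B1,B2} ∩ {B0,B3} = {B0}; idom=B0

DF walk-up:
  join B3 pred B0: · stop@B0
  join B3 pred B5: B5→B3 stop@B0
  join B4 pred B1: B1 stop@B0
  join B4 pred B2: B2→B1 stop@B0
  join B4 pred B3: B3 stop@B0
  DF(B0)=∅
  DF(B1)={B4}
  DF(B2)={B4}
  DF(B3)={B3,B4}
  DF(B4)=∅
  DF(B5)={B3}

DF(B1) = ["B4"]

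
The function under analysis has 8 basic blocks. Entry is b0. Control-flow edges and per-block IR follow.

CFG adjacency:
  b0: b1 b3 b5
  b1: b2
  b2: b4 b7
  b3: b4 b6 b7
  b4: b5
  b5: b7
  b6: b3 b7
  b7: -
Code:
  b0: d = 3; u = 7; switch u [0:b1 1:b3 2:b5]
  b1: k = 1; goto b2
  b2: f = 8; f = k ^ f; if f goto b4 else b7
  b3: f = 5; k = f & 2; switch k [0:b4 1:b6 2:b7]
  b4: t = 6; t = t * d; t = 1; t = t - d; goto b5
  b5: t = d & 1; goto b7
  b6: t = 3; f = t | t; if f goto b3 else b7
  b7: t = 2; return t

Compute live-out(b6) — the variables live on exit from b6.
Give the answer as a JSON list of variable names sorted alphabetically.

Answer: ["d"]

Working:
def/use:
  b0: def={d,u} ue=∅
  b1: def={k} ue=∅
  b2: def={f} ue={k}
  b3: def={f,k} ue=∅
  b4: def={t} ue={d}
  b5: def={t} ue={d}
  b6: def={f,t} ue=∅
  b7: def={t} ue=∅

Live sets:
  b0 li=∅ lo={d}
  b1 li={d} lo={d,k}
  b2 li={d,k} lo={d}
  b3 li={d} lo={d}
  b4 li={d} lo={d}
  b5 li={d} lo=∅
  b6 li={d} lo={d}
  b7 li=∅ lo=∅

live-out(b6) = ["d"]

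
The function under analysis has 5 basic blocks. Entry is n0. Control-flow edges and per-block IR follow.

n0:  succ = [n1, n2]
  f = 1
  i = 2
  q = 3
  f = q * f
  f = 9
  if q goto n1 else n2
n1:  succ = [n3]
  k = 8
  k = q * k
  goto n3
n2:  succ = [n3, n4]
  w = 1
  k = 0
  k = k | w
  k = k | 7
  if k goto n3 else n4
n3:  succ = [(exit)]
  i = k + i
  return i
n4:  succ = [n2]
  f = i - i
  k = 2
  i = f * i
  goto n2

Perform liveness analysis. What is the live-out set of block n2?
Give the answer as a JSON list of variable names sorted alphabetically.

Answer: ["i", "k"]

Analysis:
def/use:
  n0: {f,i,q} / ∅
  n1: {k} / {q}
  n2: {k,w} / ∅
  n3: {i} / {i,k}
  n4: {f,i,k} / {i}

Liveness:
  n0 li=∅ lo={i,q}
  n1 li={i,q} lo={i,k}
  n2 li={i} lo={i,k}
  n3 li={i,k} lo=∅
  n4 li={i} lo={i}

live-out(n2) = ["i", "k"]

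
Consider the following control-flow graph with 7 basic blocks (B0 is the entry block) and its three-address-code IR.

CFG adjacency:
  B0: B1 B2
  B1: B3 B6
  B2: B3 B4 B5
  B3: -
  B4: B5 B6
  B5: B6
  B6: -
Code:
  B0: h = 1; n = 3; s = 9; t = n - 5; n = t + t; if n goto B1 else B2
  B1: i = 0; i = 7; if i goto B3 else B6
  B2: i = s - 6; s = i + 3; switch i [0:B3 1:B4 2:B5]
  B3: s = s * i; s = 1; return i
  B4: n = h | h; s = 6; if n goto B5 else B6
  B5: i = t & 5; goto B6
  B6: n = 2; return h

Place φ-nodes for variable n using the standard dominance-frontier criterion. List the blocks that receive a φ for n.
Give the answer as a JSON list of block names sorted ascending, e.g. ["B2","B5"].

idom tree: B1←B0 B2←B0 B3←B0 B4←B2 B5←B2 B6←B0
Dom∩ at merges:
  B3: preds {B1,B2}: {B0,B1} ∩ {B0,B2} = {B0}; idom=B0
  B5: preds {B2,B4}: {B0,B2} ∩ {B0,B2,B4} = {B0,B2}; idom=B2
  B6: preds {B1,B4,B5}: {B0,B1} ∩ {B0,B2,B4} ∩ {B0,B2,B5} = {B0}; idom=B0

DF walk-up:
  B3←B1: walk B1 to B0
  B3←B2: walk B2 to B0
  B5←B2: walk · to B2
  B5←B4: walk B4 to B2
  B6←B1: walk B1 to B0
  B6←B4: walk B4→B2 to B0
  B6←B5: walk B5→B2 to B0
  B0: DF=∅
  B1: DF={B3,B6}
  B2: DF={B3,B6}
  B3: DF=∅
  B4: DF={B5,B6}
  B5: DF={B6}
  B6: DF=∅

φ for n: defs {B0,B4,B6}
  DF⁺ = {B5,B6}

Answer: ["B5", "B6"]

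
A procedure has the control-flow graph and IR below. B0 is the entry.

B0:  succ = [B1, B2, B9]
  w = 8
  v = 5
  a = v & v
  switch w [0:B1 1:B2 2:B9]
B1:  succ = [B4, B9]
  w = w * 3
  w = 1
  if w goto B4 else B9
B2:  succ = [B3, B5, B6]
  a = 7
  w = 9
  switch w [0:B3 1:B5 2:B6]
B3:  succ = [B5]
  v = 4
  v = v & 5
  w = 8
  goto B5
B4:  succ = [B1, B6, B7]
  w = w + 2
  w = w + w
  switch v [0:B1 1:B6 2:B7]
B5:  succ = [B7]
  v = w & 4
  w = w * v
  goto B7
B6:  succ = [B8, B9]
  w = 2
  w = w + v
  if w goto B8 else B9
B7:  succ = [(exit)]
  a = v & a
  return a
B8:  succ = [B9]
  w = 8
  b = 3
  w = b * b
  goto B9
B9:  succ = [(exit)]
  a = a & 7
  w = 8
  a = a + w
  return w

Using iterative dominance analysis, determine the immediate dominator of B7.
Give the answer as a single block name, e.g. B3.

idom tree: B1←B0 B2←B0 B3←B2 B4←B1 B5←B2 B6←B0 B7←B0 B8←B6 B9←B0
Join-block Dom:
  B1: preds {B0,B4}: {B0} ∩ {B0,B1,B4} = {B0}; idom=B0
  B5: preds {B2,B3}: {B0,B2} ∩ {B0,B2,B3} = {B0,B2}; idom=B2
  B6: preds {B2,B4}: {B0,B2} ∩ {B0,B1,B4} = {B0}; idom=B0
  B7: preds {B4,B5}: {B0,B1,B4} ∩ {B0,B2,B5} = {B0}; idom=B0
  B9: preds {B0,B1,B6,B8}: {B0} ∩ {B0,B1} ∩ {B0,B6} ∩ {B0,B6,B8} = {B0}; idom=B0

idom(B7) = B0

Answer: B0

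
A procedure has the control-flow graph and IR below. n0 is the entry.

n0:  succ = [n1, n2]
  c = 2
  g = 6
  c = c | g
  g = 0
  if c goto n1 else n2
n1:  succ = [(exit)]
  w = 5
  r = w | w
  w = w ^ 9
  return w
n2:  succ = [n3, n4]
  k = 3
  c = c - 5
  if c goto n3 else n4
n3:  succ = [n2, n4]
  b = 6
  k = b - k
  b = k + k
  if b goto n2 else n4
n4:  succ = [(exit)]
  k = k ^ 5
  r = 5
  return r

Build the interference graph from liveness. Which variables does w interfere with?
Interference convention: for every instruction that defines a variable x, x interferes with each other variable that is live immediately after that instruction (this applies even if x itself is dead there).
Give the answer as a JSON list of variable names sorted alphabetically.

Answer: ["r"]

Working:
Per-block:
  n0: {c,g} / ∅
  n1: {r,w} / ∅
  n2: {c,k} / {c}
  n3: {b,k} / {k}
  n4: {k,r} / {k}

Liveness:
  live n0: ∅→{c}
  live n1: ∅→∅
  live n2: {c}→{c,k}
  live n3: {c,k}→{c,k}
  live n4: {k}→∅

Interference:
  b — {c,k}
  c — {b,g,k}
  g — {c}
  k — {b,c}
  r — {w}
  w — {r}

N(w) = ["r"]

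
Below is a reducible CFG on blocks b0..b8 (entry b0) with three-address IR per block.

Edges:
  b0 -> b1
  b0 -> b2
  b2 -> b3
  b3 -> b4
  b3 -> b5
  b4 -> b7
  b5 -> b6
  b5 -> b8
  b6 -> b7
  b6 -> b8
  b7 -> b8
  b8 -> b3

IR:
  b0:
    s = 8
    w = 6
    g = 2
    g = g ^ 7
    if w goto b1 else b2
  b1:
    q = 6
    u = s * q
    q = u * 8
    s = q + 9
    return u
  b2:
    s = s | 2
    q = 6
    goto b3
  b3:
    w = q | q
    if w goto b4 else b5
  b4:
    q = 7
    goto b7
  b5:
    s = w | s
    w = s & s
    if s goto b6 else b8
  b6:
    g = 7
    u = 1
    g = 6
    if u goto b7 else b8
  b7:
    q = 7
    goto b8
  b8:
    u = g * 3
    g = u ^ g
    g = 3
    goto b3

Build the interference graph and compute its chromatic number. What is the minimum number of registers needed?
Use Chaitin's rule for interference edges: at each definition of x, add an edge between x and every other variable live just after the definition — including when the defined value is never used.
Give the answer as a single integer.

Block summaries:
  b0 def {g,s,w} use ∅
  b1 def {q,s,u} use {s}
  b2 def {q,s} use {s}
  b3 def {w} use {q}
  b4 def {q} use ∅
  b5 def {s,w} use {s,w}
  b6 def {g,u} use ∅
  b7 def {q} use ∅
  b8 def {g,u} use {g}

Liveness:
  live b0: ∅→{g,s}
  live b1: {s}→∅
  live b2: {g,s}→{g,q,s}
  live b3: {g,q,s}→{g,q,s,w}
  live b4: {g,s}→{g,s}
  live b5: {g,q,s,w}→{g,q,s}
  live b6: {q,s}→{g,q,s}
  live b7: {g,s}→{g,q,s}
  live b8: {g,q,s}→{g,q,s}

Interference:
  g↔{q,s,u,w}
  q↔{g,s,u,w}
  s↔{g,q,u,w}
  u↔{g,q,s}
  w↔{g,q,s}

Chromatic number:
  lower bound: {g,q,s,u} mutually conflict ⇒ χ ≥ 4
  assign g→r0 q→r1 s→r2 u→r3 w→r3 — no edge inside a register ⇒ χ ≤ 4
  χ = 4

Answer: 4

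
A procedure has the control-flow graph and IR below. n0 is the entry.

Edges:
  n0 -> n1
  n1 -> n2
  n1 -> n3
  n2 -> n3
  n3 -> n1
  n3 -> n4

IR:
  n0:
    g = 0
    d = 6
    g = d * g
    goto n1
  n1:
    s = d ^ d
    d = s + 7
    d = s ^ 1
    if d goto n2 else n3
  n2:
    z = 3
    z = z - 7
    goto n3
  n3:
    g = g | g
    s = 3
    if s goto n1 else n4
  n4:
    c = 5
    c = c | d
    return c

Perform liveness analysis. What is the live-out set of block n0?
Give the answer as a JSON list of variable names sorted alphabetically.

Answer: ["d", "g"]

Working:
Per-block:
  n0: def={d,g} ue=∅
  n1: def={d,s} ue={d}
  n2: def={z} ue=∅
  n3: def={g,s} ue={g}
  n4: def={c} ue={d}

Liveness:
  n0 li=∅ lo={d,g}
  n1 li={d,g} lo={d,g}
  n2 li={d,g} lo={d,g}
  n3 li={d,g} lo={d,g}
  n4 li={d} lo=∅

live-out(n0) = ["d", "g"]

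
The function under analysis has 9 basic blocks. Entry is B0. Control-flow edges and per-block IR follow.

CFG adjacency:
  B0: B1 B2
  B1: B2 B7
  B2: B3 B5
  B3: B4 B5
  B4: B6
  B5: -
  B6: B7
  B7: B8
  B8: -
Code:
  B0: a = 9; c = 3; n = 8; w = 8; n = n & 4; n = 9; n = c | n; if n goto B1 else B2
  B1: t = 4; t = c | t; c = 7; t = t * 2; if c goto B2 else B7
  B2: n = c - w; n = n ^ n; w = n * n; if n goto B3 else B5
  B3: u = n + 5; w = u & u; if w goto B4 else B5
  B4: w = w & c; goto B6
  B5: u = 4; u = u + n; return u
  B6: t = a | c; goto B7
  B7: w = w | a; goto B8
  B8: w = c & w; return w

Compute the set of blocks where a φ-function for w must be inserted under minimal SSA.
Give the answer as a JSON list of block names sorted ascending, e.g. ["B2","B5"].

Answer: ["B5", "B7"]

Derivation:
idom tree: B1←B0 B2←B0 B3←B2 B4←B3 B5←B2 B6←B4 B7←B0 B8←B7
Dom∩ at merges:
  B2: preds {B0,B1}: {B0} ∩ {B0,B1} = {B0}; idom=B0
  B5: preds {B2,B3}: {B0,B2} ∩ {B0,B2,B3} = {B0,B2}; idom=B2
  B7: preds {B1,B6}: {B0,B1} ∩ {B0,B2,B3,B4,B6} = {B0}; idom=B0

DF walk-up:
  join B2 pred B0: · stop@B0
  join B2 pred B1: B1 stop@B0
  join B5 pred B2: · stop@B2
  join B5 pred B3: B3 stop@B2
  join B7 pred B1: B1 stop@B0
  join B7 pred B6: B6→B4→B3→B2 stop@B0
  DF(B0)=∅
  DF(B1)={B2,B7}
  DF(B2)={B7}
  DF(B3)={B5,B7}
  DF(B4)={B7}
  DF(B5)=∅
  DF(B6)={B7}
  DF(B7)=∅
  DF(B8)=∅

φ for w: defs {B0,B2,B3,B4,B7,B8}
  DF⁺ = {B5,B7}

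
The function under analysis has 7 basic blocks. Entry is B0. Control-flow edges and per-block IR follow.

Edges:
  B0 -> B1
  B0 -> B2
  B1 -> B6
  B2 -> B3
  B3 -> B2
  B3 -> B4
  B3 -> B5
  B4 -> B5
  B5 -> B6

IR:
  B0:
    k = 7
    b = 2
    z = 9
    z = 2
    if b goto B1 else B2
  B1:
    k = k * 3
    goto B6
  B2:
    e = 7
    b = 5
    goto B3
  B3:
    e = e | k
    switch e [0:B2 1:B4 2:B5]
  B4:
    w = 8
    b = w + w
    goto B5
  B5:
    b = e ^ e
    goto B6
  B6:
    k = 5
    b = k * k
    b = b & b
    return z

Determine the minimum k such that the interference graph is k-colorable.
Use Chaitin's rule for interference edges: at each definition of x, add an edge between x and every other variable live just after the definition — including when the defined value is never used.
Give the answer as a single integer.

def/use:
  B0: {b,k,z} / ∅
  B1: {k} / {k}
  B2: {b,e} / ∅
  B3: {e} / {e,k}
  B4: {b,w} / ∅
  B5: {b} / {e}
  B6: {b,k} / {z}

Live sets:
  B0: in=∅ out={k,z}
  B1: in={k,z} out={z}
  B2: in={k,z} out={e,k,z}
  B3: in={e,k,z} out={e,k,z}
  B4: in={e,z} out={e,z}
  B5: in={e,z} out={z}
  B6: in={z} out=∅

Interfere edges:
  b — {e,k,z}
  e — {b,k,w,z}
  k — {b,e,z}
  w — {e,z}
  z — {b,e,k,w}

Registers:
  lower bound: {b,e,k,z} mutually conflict ⇒ χ ≥ 4
  4-colouring: r0={e}  r1={z}  r2={b,w}  r3={k}
  χ = 4

Answer: 4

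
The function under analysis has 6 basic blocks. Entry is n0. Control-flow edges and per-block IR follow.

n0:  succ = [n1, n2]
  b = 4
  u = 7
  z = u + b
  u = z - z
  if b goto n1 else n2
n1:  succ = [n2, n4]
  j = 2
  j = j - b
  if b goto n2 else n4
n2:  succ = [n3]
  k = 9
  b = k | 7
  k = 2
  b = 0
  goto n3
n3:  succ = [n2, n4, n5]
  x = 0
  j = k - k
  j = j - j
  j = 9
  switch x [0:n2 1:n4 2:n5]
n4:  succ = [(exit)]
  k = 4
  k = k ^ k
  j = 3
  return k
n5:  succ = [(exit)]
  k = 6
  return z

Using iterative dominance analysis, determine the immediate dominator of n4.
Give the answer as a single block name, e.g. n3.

Answer: n0

Working:
idom tree: n1←n0 n2←n0 n3←n2 n4←n0 n5←n3
Dom at joins:
  n2: preds {n0,n1,n3}: {n0} ∩ {n0,n1} ∩ {n0,n2,n3} = {n0}; idom=n0
  n4: preds {n1,n3}: {n0,n1} ∩ {n0,n2,n3} = {n0}; idom=n0

idom(n4) = n0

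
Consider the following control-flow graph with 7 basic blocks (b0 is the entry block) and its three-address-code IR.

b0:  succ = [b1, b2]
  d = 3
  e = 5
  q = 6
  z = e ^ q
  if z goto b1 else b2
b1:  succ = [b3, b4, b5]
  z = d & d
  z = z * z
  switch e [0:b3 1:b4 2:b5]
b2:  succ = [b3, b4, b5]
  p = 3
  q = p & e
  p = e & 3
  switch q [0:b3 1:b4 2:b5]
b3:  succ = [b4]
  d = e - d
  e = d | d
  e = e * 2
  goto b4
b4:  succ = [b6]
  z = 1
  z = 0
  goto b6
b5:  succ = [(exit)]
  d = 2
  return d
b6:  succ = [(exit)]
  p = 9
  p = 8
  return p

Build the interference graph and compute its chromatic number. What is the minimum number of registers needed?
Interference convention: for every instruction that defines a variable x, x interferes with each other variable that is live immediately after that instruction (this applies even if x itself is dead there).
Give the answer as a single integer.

Answer: 4

Working:
Block summaries:
  b0: def={d,e,q,z} ue=∅
  b1: def={z} ue={d,e}
  b2: def={p,q} ue={e}
  b3: def={d,e} ue={d,e}
  b4: def={z} ue=∅
  b5: def={d} ue=∅
  b6: def={p} ue=∅

Liveness:
  b0: in=∅ out={d,e}
  b1: in={d,e} out={d,e}
  b2: in={d,e} out={d,e}
  b3: in={d,e} out=∅
  b4: in=∅ out=∅
  b5: in=∅ out=∅
  b6: in=∅ out=∅

Conflict graph:
  d↔{e,p,q,z}
  e↔{d,p,q,z}
  p↔{d,e,q}
  q↔{d,e,p}
  z↔{d,e}

Colouring:
  lower bound: {d,e,p,q} mutually conflict ⇒ χ ≥ 4
  4-colouring: c0={d}  c1={e}  c2={p,z}  c3={q}
  χ = 4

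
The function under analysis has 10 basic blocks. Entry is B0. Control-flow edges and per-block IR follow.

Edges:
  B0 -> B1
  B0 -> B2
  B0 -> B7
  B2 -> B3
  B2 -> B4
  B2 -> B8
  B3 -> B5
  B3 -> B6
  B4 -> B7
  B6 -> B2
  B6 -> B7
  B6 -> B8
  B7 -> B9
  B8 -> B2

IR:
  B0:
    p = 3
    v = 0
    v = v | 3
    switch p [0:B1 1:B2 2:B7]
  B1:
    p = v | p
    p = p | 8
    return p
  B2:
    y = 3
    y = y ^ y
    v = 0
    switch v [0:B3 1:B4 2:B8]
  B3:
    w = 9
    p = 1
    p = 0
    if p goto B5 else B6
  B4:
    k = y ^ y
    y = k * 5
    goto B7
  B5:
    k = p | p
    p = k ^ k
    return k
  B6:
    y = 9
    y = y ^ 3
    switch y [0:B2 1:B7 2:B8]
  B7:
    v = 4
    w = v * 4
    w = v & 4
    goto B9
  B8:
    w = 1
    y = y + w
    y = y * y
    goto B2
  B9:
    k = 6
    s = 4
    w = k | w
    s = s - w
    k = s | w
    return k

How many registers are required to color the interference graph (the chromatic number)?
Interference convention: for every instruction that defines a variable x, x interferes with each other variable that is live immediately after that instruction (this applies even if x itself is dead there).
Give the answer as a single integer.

Answer: 3

Analysis:
Per-block:
  B0: {p,v} / ∅
  B1: {p} / {p,v}
  B2: {v,y} / ∅
  B3: {p,w} / ∅
  B4: {k,y} / {y}
  B5: {k,p} / {p}
  B6: {y} / ∅
  B7: {v,w} / ∅
  B8: {w,y} / {y}
  B9: {k,s,w} / {w}

Live sets:
  B0 li=∅ lo={p,v}
  B1 li={p,v} lo=∅
  B2 li=∅ lo={y}
  B3 li=∅ lo={p}
  B4 li={y} lo=∅
  B5 li={p} lo=∅
  B6 li=∅ lo={y}
  B7 li=∅ lo={w}
  B8 li={y} lo=∅
  B9 li={w} lo=∅

Interference:
  k — {p,s,w}
  p — {k,v}
  s — {k,w}
  v — {p,w,y}
  w — {k,s,v,y}
  y — {v,w}

Chromatic number:
  {k,s,w} pairwise interfere (3-clique) ⇒ χ ≥ 3
  assign k→r1 p→r0 s→r2 v→r1 w→r0 y→r2 — no edge inside a register ⇒ χ ≤ 3
  χ = 3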